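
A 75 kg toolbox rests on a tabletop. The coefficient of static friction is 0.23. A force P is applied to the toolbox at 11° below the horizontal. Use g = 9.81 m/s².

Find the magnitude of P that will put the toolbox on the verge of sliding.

P ≈ 180 N

N = m g + P sin α (the push presses the toolbox into the tabletop).
At impending slip, P cos α = μ_s N = μ_s (m g + P sin α).
Solving: P (cos α − μ_s sin α) = μ_s m g → P = 0.23×736/(cos 11° − 0.23 sin 11°) = 169/0.9377 = 180 N.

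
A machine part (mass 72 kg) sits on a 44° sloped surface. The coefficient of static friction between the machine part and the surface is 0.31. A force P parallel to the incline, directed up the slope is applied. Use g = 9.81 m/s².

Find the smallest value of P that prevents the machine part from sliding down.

P_min ≈ 333 N

The machine part tends to slide down (tan θ > μ_s), so at the point of impending slip friction acts up-slope at its limit: f = μ_s N.
P is parallel to the surface, so N = m g cos θ = 508 N.
Along the incline: P + μ_s N = m g sin θ, so P = 491 − 0.31×508 = 333 N.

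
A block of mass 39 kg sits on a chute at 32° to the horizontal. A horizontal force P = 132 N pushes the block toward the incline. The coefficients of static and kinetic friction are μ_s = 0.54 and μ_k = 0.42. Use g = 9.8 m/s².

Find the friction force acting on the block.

f ≈ 90.6 N (up the incline)

Normal direction: N = m g cos θ + P sin θ = 394.1 N.
Along the incline, the net driving force (taking up-slope positive) is P cos θ − m g sin θ = 111.9 − 202.5 = -90.59 N, so equilibrium requires friction f = 90.59 N (up-slope).
The limit of static friction is μ_s N = 212.8 N.
Since 90.59 N is within the 212.8 N limit, the block stays put and friction is exactly 90.6 N.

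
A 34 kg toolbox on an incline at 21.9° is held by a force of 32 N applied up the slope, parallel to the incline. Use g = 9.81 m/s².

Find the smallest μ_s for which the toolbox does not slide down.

N = m g cos θ = 309.5 N.
Friction must make up the shortfall along the incline: f = m g sin θ − P = 124.4 − 32 = 92.41 N.
At the threshold f = μ_s N, so μ_s,min = 92.41/309.5 = 0.299.

μ_s,min ≈ 0.299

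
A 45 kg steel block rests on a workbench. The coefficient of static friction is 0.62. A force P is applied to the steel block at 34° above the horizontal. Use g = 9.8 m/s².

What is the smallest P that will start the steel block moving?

P ≈ 233 N

N = m g − P sin α (the pull lifts the steel block).
At impending slip, P cos α = μ_s N = μ_s (m g − P sin α).
Solving: P (cos α + μ_s sin α) = μ_s m g → P = 0.62×441/(cos 34° + 0.62 sin 34°) = 273/1.176 = 233 N.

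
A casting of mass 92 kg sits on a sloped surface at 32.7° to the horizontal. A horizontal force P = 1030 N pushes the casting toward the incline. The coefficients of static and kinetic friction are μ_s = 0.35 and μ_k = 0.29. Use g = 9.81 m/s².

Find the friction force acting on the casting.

f ≈ 379 N (down the incline)

Resolve perpendicular to the incline: N = m g cos θ + P sin θ = 92×9.81×cos 32.7° + 1030×sin 32.7° = 1316 N.
Parallel to the incline: P cos θ − m g sin θ = 866.8 − 487.6 = 379.2 N; the friction needed to balance this is 379.2 N acting down the slope.
Maximum static friction: μ_s N = 0.35 × 1316 = 460.6 N.
Since 379.2 N is within the 460.6 N limit, the casting stays put and friction is exactly 379 N.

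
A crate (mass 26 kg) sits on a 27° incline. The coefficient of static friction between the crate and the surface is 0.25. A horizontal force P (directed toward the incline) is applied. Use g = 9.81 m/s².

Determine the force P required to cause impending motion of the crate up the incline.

At impending motion up the slope, friction acts down-slope at its limit: f = μ_s N.
Perpendicular to the incline: N = m g cos θ + P sin θ.
Along the incline: P cos θ = m g sin θ + μ_s N = m g sin θ + μ_s (m g cos θ + P sin θ).
Solving, P (cos θ − μ_s sin θ) = m g (sin θ + μ_s cos θ), so P = 26×9.81×(sin 27° + 0.25 cos 27°)/(cos 27° − 0.25 sin 27°) = 255×0.6767/0.7775 = 222 N.

P ≈ 222 N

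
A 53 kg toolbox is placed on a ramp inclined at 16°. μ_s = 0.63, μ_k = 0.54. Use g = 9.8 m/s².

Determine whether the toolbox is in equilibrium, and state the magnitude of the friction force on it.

f ≈ 143 N

N = m g cos θ = 499 N.
Down-slope weight component: m g sin θ = 143 N.
μ_s N = 315 N.
143 ≤ 315 N, so it stays put; friction = 143 N.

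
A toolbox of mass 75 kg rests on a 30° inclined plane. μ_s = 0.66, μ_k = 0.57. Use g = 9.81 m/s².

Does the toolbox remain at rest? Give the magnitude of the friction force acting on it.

N = m g cos θ = 637 N.
Down-slope weight component: m g sin θ = 368 N.
μ_s N = 421 N.
368 ≤ 421 N, so it stays put; friction = 368 N.

f ≈ 368 N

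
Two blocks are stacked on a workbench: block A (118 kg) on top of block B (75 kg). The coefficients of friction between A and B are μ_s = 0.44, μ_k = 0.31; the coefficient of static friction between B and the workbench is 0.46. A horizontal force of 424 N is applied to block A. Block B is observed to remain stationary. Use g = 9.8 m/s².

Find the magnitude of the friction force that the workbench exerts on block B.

The normal force B exerts on A is simply A's weight, N₁ = 1156 N.
Maximum static friction on A from B: μ_s N₁ = 0.44×1156 = 508.8 N.
Since P = 424 N ≤ 508.8 N, A does not slip on B; friction on A equals P = 424 N.
B experiences an equal 424 N forward from A (third law). B is in equilibrium, so the floor supplies f₂ = 424 N of static friction (limit μ_s(m_A+m_B)g = 870 N, not exceeded).

f ≈ 424 N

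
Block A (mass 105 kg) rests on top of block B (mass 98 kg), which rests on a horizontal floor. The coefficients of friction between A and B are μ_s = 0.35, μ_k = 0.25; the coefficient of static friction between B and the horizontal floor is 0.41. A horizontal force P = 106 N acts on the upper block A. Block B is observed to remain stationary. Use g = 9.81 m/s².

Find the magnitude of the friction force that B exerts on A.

f ≈ 106 N

The normal force B exerts on A is simply A's weight, N₁ = 1030 N.
So the A–B interface can sustain at most μ_s N₁ = 360.5 N of static friction.
P = 106 N is within that limit, so A and B move together (both at rest); the A–B friction is simply f₁ = P = 106 N.
B experiences an equal 106 N forward from A (third law). B is in equilibrium, so the floor supplies f₂ = 106 N of static friction (limit μ_s(m_A+m_B)g = 816.5 N, not exceeded).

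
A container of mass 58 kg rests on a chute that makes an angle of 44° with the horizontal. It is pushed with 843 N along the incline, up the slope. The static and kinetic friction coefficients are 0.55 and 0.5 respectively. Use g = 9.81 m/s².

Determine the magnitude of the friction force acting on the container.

Perpendicular to the surface, N = m g cos θ = 58·9.81·cos 44° = 409.3 N.
Parallel to the incline, ΣF = 0 gives f = m g sin θ − P = 395.2 − 843 = -447.8 N (up-slope positive).
The static-friction ceiling is μ_s N = 0.55 × 409.3 = 225.1 N.
|-447.8| exceeds 225.1 N, so the container slips up-slope; friction is kinetic, f = μ_k N = 0.5×409.3 = 205 N.

f ≈ 205 N (down the incline)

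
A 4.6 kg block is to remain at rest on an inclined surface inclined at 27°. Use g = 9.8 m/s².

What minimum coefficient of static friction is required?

At the slip threshold m g sin θ = μ_s m g cos θ, so μ_s,min = tan θ.
μ_s,min = tan 27° = 0.51.

μ_s,min ≈ 0.51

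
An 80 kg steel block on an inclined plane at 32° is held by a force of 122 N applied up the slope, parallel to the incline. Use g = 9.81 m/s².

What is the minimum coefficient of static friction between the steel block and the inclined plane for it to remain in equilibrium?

N = m g cos θ = 665.5 N.
Friction must make up the shortfall along the incline: f = m g sin θ − P = 415.9 − 122 = 293.9 N.
At the threshold f = μ_s N, so μ_s,min = 293.9/665.5 = 0.442.

μ_s,min ≈ 0.442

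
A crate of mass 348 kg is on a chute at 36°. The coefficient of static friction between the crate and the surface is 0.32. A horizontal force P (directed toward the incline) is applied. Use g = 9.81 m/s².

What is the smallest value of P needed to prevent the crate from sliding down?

The crate tends to slide down (tan θ > μ_s), so at the point of impending slip friction acts up-slope at its limit: f = μ_s N.
Perpendicular to the incline: N = m g cos θ + P sin θ.
Along the incline: P cos θ + μ_s N = m g sin θ, i.e. P cos θ + μ_s (m g cos θ + P sin θ) = m g sin θ.
Solving, P (cos θ + μ_s sin θ) = m g (sin θ − μ_s cos θ), so P = 3410×0.3289/0.9971 = 1130 N.

P_min ≈ 1130 N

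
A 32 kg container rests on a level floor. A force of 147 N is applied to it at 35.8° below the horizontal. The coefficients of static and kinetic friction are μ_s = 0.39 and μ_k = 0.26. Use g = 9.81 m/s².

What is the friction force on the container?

N = m g + P sin α = 313.9 + 147×sin 35.8° = 399.9 N.
The horizontal driving force is P cos α = 119.2 N, so equilibrium needs friction f = 119.2 N.
The static-friction limit is μ_s N = 156 N.
Since 119.2 N does not exceed the limit, the container stays at rest and f = 119 N.

f ≈ 119 N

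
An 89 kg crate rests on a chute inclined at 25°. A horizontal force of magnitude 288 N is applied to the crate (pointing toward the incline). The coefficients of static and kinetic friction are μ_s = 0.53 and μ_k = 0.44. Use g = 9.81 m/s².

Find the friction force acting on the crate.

The horizontal push has a component P sin θ into the surface, so N = m g cos θ + P sin θ = 791.3 + 121.7 = 913 N.
Parallel to the incline: P cos θ − m g sin θ = 261 − 369 = -108 N; the friction needed to balance this is 108 N acting up the slope.
The limit of static friction is μ_s N = 483.9 N.
Since 108 N is within the 483.9 N limit, the crate stays put and friction is exactly 108 N.

f ≈ 108 N (up the incline)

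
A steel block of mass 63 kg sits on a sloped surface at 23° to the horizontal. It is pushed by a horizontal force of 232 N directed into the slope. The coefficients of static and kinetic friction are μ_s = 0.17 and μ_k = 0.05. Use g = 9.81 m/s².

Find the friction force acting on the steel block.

f ≈ 27.9 N (up the incline)

Resolve perpendicular to the incline: N = m g cos θ + P sin θ = 63×9.81×cos 23° + 232×sin 23° = 659.5 N.
Parallel to the incline: P cos θ − m g sin θ = 213.6 − 241.5 = -27.93 N; the friction needed to balance this is 27.93 N acting up the slope.
Maximum static friction: μ_s N = 0.17 × 659.5 = 112.1 N.
|f_req| = 27.93 ≤ 112.1 N → the steel block is in equilibrium; friction equals the required value.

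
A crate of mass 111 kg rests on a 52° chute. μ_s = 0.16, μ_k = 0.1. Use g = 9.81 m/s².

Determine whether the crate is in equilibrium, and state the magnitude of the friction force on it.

N = m g cos θ = 670 N.
Down-slope weight component: m g sin θ = 858 N.
μ_s N = 107 N.
858 > 107 N, so it slides; kinetic friction f = μ_k N = 0.1×670 = 67 N.

f ≈ 67 N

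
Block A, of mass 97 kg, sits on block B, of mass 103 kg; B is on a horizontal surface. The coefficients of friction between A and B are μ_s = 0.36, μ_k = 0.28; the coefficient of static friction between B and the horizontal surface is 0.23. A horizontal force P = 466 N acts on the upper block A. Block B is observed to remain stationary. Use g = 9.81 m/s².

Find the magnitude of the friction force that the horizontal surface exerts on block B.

f ≈ 266 N

Normal force at the A–B interface: N₁ = m_A g = 951.6 N.
So the A–B interface can sustain at most μ_s N₁ = 342.6 N of static friction.
P = 466 N exceeds that limit, so A slips over B and the interface friction becomes kinetic: f₁ = μ_k N₁ = 0.28×951.6 = 266 N.
By Newton's third law B feels 266 N forward from A. With B stationary, the floor's static friction on B balances it: f₂ = 266 N (well within μ_s(m_A+m_B)g = 451.3 N).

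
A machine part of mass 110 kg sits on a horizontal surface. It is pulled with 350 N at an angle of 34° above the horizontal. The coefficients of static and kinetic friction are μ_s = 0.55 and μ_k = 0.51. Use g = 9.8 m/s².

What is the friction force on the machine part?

The vertical component of P reduces the normal force: N = m g − P sin α = 1078 − 195.7 = 882.3 N.
The horizontal driving force is P cos α = 290.2 N, so equilibrium needs friction f = 290.2 N.
The static-friction limit is μ_s N = 485.3 N.
290.2 ≤ 485.3 N → static; friction equals the required 290 N.

f ≈ 290 N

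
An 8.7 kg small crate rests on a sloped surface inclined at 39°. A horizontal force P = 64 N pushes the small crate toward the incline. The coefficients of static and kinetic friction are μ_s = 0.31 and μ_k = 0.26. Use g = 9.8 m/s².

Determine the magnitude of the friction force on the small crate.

f ≈ 3.92 N (up the incline)

Normal direction: N = m g cos θ + P sin θ = 106.5 N.
Parallel to the incline: P cos θ − m g sin θ = 49.74 − 53.66 = -3.919 N; the friction needed to balance this is 3.919 N acting up the slope.
Maximum static friction: μ_s N = 0.31 × 106.5 = 33.03 N.
|f_req| = 3.919 ≤ 33.03 N → the small crate is in equilibrium; friction equals the required value.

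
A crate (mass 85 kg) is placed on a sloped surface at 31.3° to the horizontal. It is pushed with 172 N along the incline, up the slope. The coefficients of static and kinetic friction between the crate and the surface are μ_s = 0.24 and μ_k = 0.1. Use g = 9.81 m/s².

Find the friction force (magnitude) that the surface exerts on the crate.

f ≈ 71.2 N (up the incline)

Normal force: N = m g cos θ = 85 × 9.81 × cos 31.3° = 712.5 N.
Parallel to the incline, ΣF = 0 gives f = m g sin θ − P = 433.2 − 172 = 261.2 N (up-slope positive).
Static friction can supply at most μ_s N = 171 N.
Since |261.2| > 171 N, static friction cannot hold it; the crate slides down the incline and kinetic friction applies: f = μ_k N = 0.1 × 712.5 = 71.2 N.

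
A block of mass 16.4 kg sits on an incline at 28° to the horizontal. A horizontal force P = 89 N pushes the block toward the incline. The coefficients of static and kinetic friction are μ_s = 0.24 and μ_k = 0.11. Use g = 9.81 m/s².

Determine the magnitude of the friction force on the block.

f ≈ 3.05 N (down the incline)

The horizontal push has a component P sin θ into the surface, so N = m g cos θ + P sin θ = 142.1 + 41.78 = 183.8 N.
Along the incline, the net driving force (taking up-slope positive) is P cos θ − m g sin θ = 78.58 − 75.53 = 3.052 N, so equilibrium requires friction f = -3.052 N (down-slope).
Maximum static friction: μ_s N = 0.24 × 183.8 = 44.12 N.
|f_req| = 3.052 ≤ 44.12 N → the block is in equilibrium; friction equals the required value.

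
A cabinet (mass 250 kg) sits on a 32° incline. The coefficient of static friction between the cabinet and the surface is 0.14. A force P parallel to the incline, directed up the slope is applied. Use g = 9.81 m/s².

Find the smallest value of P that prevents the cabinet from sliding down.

P_min ≈ 1010 N

The cabinet tends to slide down (tan θ > μ_s), so at the point of impending slip friction acts up-slope at its limit: f = μ_s N.
P is parallel to the surface, so N = m g cos θ = 2080 N.
Along the incline: P + μ_s N = m g sin θ, so P = 1300 − 0.14×2080 = 1010 N.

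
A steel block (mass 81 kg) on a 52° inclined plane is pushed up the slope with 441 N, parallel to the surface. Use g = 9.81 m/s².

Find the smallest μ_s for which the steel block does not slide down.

μ_s,min ≈ 0.378

N = m g cos θ = 489.2 N.
Friction must make up the shortfall along the incline: f = m g sin θ − P = 626.2 − 441 = 185.2 N.
At the threshold f = μ_s N, so μ_s,min = 185.2/489.2 = 0.378.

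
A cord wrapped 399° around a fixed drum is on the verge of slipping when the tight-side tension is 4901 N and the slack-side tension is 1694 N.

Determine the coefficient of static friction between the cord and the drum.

T₂/T₁ = e^{μβ} → μ = ln(T₂/T₁)/β.
β = 399° = 6.964 rad.
μ = ln(4901/1694)/6.964 = ln(2.893)/6.964 = 0.153.

μ ≈ 0.153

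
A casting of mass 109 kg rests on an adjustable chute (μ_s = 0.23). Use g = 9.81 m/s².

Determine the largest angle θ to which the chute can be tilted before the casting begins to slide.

At the slip threshold, m g sin θ = μ_s · m g cos θ, so tan θ = μ_s.
θ_max = arctan(0.23) = 13°.

θ_max ≈ 13°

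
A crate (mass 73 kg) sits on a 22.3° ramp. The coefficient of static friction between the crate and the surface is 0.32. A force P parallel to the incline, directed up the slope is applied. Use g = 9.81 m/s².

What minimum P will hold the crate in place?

The crate tends to slide down (tan θ > μ_s), so at the point of impending slip friction acts up-slope at its limit: f = μ_s N.
P is parallel to the surface, so N = m g cos θ = 663 N.
Along the incline: P + μ_s N = m g sin θ, so P = 272 − 0.32×663 = 59.7 N.

P_min ≈ 59.7 N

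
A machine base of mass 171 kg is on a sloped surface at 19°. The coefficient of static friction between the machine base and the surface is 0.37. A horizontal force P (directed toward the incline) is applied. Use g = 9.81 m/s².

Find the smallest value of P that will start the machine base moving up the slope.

At impending motion up the slope, friction acts down-slope at its limit: f = μ_s N.
Perpendicular to the incline: N = m g cos θ + P sin θ.
Along the incline: P cos θ = m g sin θ + μ_s N = m g sin θ + μ_s (m g cos θ + P sin θ).
Solving, P (cos θ − μ_s sin θ) = m g (sin θ + μ_s cos θ), so P = 171×9.81×(sin 19° + 0.37 cos 19°)/(cos 19° − 0.37 sin 19°) = 1680×0.6754/0.8251 = 1370 N.

P ≈ 1370 N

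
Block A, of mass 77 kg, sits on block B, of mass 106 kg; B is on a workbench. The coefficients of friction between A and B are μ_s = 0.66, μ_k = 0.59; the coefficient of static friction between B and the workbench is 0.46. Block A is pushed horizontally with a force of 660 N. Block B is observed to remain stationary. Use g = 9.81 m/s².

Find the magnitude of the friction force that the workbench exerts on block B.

f ≈ 446 N

Between the blocks, N₁ = m_A g = 755.4 N.
So the A–B interface can sustain at most μ_s N₁ = 498.5 N of static friction.
P = 660 N exceeds that limit, so A slips over B and the interface friction becomes kinetic: f₁ = μ_k N₁ = 0.59×755.4 = 446 N.
B experiences an equal 446 N forward from A (third law). B is in equilibrium, so the floor supplies f₂ = 446 N of static friction (limit μ_s(m_A+m_B)g = 825.8 N, not exceeded).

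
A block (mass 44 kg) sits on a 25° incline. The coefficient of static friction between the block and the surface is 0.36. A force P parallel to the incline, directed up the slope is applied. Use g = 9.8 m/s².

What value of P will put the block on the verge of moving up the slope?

At impending motion up the slope, friction acts down-slope at its limit: f = μ_s N.
P is parallel to the surface, so N = m g cos θ = 391 N.
Along the incline: P = m g sin θ + μ_s N = 182 + 0.36×391 = 323 N.

P ≈ 323 N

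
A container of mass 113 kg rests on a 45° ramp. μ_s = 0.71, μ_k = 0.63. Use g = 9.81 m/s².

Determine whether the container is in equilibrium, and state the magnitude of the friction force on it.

f ≈ 494 N

N = m g cos θ = 784 N.
Down-slope weight component: m g sin θ = 784 N.
μ_s N = 557 N.
784 > 557 N, so it slides; kinetic friction f = μ_k N = 0.63×784 = 494 N.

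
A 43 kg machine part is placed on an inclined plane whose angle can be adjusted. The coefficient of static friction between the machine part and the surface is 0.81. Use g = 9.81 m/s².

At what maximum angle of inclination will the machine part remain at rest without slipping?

θ_max ≈ 39°

At the slip threshold, m g sin θ = μ_s · m g cos θ, so tan θ = μ_s.
θ_max = arctan(0.81) = 39°.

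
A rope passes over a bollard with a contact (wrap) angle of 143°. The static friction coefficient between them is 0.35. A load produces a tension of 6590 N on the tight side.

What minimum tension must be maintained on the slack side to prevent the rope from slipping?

Capstan equation at impending slip: T_tight/T_slack = e^{μβ}.
β = 143° = 2.496 rad; e^{μβ} = e^{0.35×2.496} = 2.395.
T_slack = T_tight / e^{μβ} = 6590 / 2.395 = 2750 N.

T_min ≈ 2750 N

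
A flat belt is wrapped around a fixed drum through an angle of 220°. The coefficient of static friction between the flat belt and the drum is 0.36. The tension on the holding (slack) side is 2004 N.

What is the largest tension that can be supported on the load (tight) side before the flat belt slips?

At impending slip the capstan equation gives T₂/T₁ = e^{μβ} with β in radians.
β = 220° × π/180 = 3.84 rad.
e^{μβ} = e^{0.36×3.84} = 3.984.
T₂ = T₁ · e^{μβ} = 2004 × 3.984 = 7980 N.

T_max ≈ 7980 N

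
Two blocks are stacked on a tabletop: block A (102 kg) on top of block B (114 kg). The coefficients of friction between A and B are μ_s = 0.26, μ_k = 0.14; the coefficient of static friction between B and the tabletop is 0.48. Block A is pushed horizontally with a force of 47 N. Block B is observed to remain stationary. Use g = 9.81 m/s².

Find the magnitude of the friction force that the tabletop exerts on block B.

The normal force B exerts on A is simply A's weight, N₁ = 1001 N.
Maximum static friction on A from B: μ_s N₁ = 0.26×1001 = 260.2 N.
Since P = 47 N ≤ 260.2 N, A does not slip on B; friction on A equals P = 47 N.
B experiences an equal 47 N forward from A (third law). B is in equilibrium, so the floor supplies f₂ = 47 N of static friction (limit μ_s(m_A+m_B)g = 1017 N, not exceeded).

f ≈ 47 N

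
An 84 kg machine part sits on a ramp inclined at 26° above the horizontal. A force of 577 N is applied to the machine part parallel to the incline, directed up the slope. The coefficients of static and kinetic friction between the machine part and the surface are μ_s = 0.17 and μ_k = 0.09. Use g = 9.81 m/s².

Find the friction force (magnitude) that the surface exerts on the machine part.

Normal force: N = m g cos θ = 84 × 9.81 × cos 26° = 740.6 N.
For equilibrium along the incline the friction force must supply f = m g sin θ − P = 361.2 − 577 = -215.8 N (positive meaning up-slope).
The static-friction ceiling is μ_s N = 0.17 × 740.6 = 125.9 N.
|-215.8| exceeds 125.9 N, so the machine part slips up-slope; friction is kinetic, f = μ_k N = 0.09×740.6 = 66.7 N.

f ≈ 66.7 N (down the incline)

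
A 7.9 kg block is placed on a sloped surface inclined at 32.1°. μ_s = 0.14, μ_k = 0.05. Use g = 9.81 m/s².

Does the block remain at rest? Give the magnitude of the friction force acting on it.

N = m g cos θ = 65.7 N.
Down-slope weight component: m g sin θ = 41.2 N.
μ_s N = 9.19 N.
41.2 > 9.19 N, so it slides; kinetic friction f = μ_k N = 0.05×65.7 = 3.28 N.

f ≈ 3.28 N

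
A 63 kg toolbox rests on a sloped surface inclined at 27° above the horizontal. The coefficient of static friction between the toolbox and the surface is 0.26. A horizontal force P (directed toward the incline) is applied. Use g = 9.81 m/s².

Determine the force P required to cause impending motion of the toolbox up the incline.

At impending motion up the slope, friction acts down-slope at its limit: f = μ_s N.
Perpendicular to the incline: N = m g cos θ + P sin θ.
Along the incline: P cos θ = m g sin θ + μ_s N = m g sin θ + μ_s (m g cos θ + P sin θ).
Solving, P (cos θ − μ_s sin θ) = m g (sin θ + μ_s cos θ), so P = 63×9.81×(sin 27° + 0.26 cos 27°)/(cos 27° − 0.26 sin 27°) = 618×0.6857/0.773 = 548 N.

P ≈ 548 N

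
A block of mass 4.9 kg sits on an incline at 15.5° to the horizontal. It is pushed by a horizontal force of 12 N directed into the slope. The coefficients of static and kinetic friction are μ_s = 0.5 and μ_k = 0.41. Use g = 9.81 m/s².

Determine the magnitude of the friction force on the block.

f ≈ 1.28 N (up the incline)

Resolve perpendicular to the incline: N = m g cos θ + P sin θ = 4.9×9.81×cos 15.5° + 12×sin 15.5° = 49.53 N.
Parallel to the incline: P cos θ − m g sin θ = 11.56 − 12.85 = -1.282 N; the friction needed to balance this is 1.282 N acting up the slope.
Maximum static friction: μ_s N = 0.5 × 49.53 = 24.76 N.
Since 1.282 N is within the 24.76 N limit, the block stays put and friction is exactly 1.28 N.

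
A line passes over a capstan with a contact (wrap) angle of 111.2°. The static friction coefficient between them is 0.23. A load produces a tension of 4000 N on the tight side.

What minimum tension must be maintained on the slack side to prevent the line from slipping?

Capstan equation at impending slip: T_tight/T_slack = e^{μβ}.
β = 111.2° = 1.941 rad; e^{μβ} = e^{0.23×1.941} = 1.563.
T_slack = T_tight / e^{μβ} = 4000 / 1.563 = 2560 N.

T_min ≈ 2560 N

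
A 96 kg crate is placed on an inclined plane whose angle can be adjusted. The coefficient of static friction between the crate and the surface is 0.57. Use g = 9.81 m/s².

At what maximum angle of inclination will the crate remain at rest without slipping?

θ_max ≈ 29.7°

At the slip threshold, m g sin θ = μ_s · m g cos θ, so tan θ = μ_s.
θ_max = arctan(0.57) = 29.7°.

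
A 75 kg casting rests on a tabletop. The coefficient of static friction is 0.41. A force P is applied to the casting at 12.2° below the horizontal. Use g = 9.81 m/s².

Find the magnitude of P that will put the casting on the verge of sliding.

P ≈ 339 N

N = m g + P sin α (the push presses the casting into the tabletop).
At impending slip, P cos α = μ_s N = μ_s (m g + P sin α).
Solving: P (cos α − μ_s sin α) = μ_s m g → P = 0.41×736/(cos 12.2° − 0.41 sin 12.2°) = 302/0.8908 = 339 N.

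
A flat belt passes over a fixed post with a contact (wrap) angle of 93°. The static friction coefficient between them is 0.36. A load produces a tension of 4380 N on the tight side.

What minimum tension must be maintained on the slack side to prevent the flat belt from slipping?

T_min ≈ 2440 N

Capstan equation at impending slip: T_tight/T_slack = e^{μβ}.
β = 93° = 1.623 rad; e^{μβ} = e^{0.36×1.623} = 1.794.
T_slack = T_tight / e^{μβ} = 4380 / 1.794 = 2440 N.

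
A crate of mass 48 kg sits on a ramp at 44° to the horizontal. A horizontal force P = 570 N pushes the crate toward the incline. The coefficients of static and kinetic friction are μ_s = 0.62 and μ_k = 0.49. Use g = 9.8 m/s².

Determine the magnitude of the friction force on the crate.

The horizontal push has a component P sin θ into the surface, so N = m g cos θ + P sin θ = 338.4 + 396 = 734.3 N.
Along the incline, the net driving force (taking up-slope positive) is P cos θ − m g sin θ = 410 − 326.8 = 83.26 N, so equilibrium requires friction f = -83.26 N (down-slope).
Maximum static friction: μ_s N = 0.62 × 734.3 = 455.3 N.
Since 83.26 N is within the 455.3 N limit, the crate stays put and friction is exactly 83.3 N.

f ≈ 83.3 N (down the incline)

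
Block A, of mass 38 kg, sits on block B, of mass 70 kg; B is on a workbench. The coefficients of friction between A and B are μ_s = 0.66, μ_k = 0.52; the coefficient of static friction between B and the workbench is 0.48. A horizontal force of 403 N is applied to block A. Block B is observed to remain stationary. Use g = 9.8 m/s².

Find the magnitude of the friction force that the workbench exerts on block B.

f ≈ 194 N

Between the blocks, N₁ = m_A g = 372.4 N.
Maximum static friction on A from B: μ_s N₁ = 0.66×372.4 = 245.8 N.
Since P = 403 N > 245.8 N, A slides on B; the A–B friction is kinetic: f₁ = μ_k N₁ = 0.52×372.4 = 194 N.
B experiences an equal 194 N forward from A (third law). B is in equilibrium, so the floor supplies f₂ = 194 N of static friction (limit μ_s(m_A+m_B)g = 508 N, not exceeded).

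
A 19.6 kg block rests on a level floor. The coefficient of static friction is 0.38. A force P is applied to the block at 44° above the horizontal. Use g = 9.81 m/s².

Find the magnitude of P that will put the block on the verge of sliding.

P ≈ 74.3 N

N = m g − P sin α (the pull lifts the block).
At impending slip, P cos α = μ_s N = μ_s (m g − P sin α).
Solving: P (cos α + μ_s sin α) = μ_s m g → P = 0.38×192/(cos 44° + 0.38 sin 44°) = 73.1/0.9833 = 74.3 N.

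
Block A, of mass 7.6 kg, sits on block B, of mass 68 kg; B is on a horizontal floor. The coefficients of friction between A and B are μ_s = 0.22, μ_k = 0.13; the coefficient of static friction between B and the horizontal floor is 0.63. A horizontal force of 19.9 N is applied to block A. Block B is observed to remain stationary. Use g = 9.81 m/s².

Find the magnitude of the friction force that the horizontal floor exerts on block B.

f ≈ 9.69 N

Normal force at the A–B interface: N₁ = m_A g = 74.56 N.
So the A–B interface can sustain at most μ_s N₁ = 16.4 N of static friction.
Since P = 19.9 N > 16.4 N, A slides on B; the A–B friction is kinetic: f₁ = μ_k N₁ = 0.13×74.56 = 9.69 N.
B experiences an equal 9.69 N forward from A (third law). B is in equilibrium, so the floor supplies f₂ = 9.69 N of static friction (limit μ_s(m_A+m_B)g = 467.2 N, not exceeded).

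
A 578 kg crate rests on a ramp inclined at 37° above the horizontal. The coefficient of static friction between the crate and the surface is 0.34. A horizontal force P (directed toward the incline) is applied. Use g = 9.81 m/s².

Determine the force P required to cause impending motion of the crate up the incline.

P ≈ 8340 N

At impending motion up the slope, friction acts down-slope at its limit: f = μ_s N.
Perpendicular to the incline: N = m g cos θ + P sin θ.
Along the incline: P cos θ = m g sin θ + μ_s N = m g sin θ + μ_s (m g cos θ + P sin θ).
Solving, P (cos θ − μ_s sin θ) = m g (sin θ + μ_s cos θ), so P = 578×9.81×(sin 37° + 0.34 cos 37°)/(cos 37° − 0.34 sin 37°) = 5670×0.8734/0.594 = 8340 N.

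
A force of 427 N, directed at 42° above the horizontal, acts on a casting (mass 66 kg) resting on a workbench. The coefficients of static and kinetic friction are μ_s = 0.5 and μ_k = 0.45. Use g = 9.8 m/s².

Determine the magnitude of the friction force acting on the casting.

N = m g − P sin α = 646.8 − 427×sin 42° = 361.1 N.
Horizontally, friction must balance P cos α = 317.3 N.
μ_s N = 0.5 × 361.1 = 180.5 N.
The required friction exceeds μ_s N, so the casting moves and f = μ_k N = 162 N.

f ≈ 162 N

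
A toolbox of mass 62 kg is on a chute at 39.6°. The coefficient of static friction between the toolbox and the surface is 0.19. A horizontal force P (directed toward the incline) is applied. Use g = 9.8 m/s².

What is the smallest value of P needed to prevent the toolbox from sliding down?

The toolbox tends to slide down (tan θ > μ_s), so at the point of impending slip friction acts up-slope at its limit: f = μ_s N.
Perpendicular to the incline: N = m g cos θ + P sin θ.
Along the incline: P cos θ + μ_s N = m g sin θ, i.e. P cos θ + μ_s (m g cos θ + P sin θ) = m g sin θ.
Solving, P (cos θ + μ_s sin θ) = m g (sin θ − μ_s cos θ), so P = 608×0.491/0.8916 = 335 N.

P_min ≈ 335 N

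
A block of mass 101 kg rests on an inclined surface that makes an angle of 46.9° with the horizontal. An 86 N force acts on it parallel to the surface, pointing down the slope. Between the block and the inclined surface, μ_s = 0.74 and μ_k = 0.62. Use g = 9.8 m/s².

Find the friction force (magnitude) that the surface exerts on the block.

f ≈ 419 N (up the incline)

Perpendicular to the surface, N = m g cos θ = 101·9.8·cos 46.9° = 676.3 N.
Parallel to the incline, ΣF = 0 gives f = m g sin θ + P = 722.7 + 86 = 808.7 N (up-slope positive).
Maximum static friction available: μ_s N = 0.74 × 676.3 = 500.5 N.
Since |808.7| > 500.5 N, static friction cannot hold it; the block slides down the incline and kinetic friction applies: f = μ_k N = 0.62 × 676.3 = 419 N.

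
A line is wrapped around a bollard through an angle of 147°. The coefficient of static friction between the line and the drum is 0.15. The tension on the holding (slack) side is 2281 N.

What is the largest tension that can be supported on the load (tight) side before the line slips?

At impending slip the capstan equation gives T₂/T₁ = e^{μβ} with β in radians.
β = 147° × π/180 = 2.566 rad.
e^{μβ} = e^{0.15×2.566} = 1.469.
T₂ = T₁ · e^{μβ} = 2281 × 1.469 = 3350 N.

T_max ≈ 3350 N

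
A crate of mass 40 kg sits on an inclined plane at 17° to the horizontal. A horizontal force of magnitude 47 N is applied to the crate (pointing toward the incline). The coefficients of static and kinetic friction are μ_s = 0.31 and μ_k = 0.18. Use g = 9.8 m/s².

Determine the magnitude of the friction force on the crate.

The horizontal push has a component P sin θ into the surface, so N = m g cos θ + P sin θ = 374.9 + 13.74 = 388.6 N.
Parallel to the incline: P cos θ − m g sin θ = 44.95 − 114.6 = -69.66 N; the friction needed to balance this is 69.66 N acting up the slope.
Maximum static friction: μ_s N = 0.31 × 388.6 = 120.5 N.
|f_req| = 69.66 ≤ 120.5 N → the crate is in equilibrium; friction equals the required value.

f ≈ 69.7 N (up the incline)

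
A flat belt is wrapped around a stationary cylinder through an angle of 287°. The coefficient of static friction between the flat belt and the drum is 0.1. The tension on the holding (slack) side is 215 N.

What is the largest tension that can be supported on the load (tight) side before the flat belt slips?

At impending slip the capstan equation gives T₂/T₁ = e^{μβ} with β in radians.
β = 287° × π/180 = 5.009 rad.
e^{μβ} = e^{0.1×5.009} = 1.65.
T₂ = T₁ · e^{μβ} = 215 × 1.65 = 355 N.

T_max ≈ 355 N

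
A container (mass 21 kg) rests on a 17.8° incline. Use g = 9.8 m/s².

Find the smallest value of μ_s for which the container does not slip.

μ_s,min ≈ 0.321

At the slip threshold m g sin θ = μ_s m g cos θ, so μ_s,min = tan θ.
μ_s,min = tan 17.8° = 0.321.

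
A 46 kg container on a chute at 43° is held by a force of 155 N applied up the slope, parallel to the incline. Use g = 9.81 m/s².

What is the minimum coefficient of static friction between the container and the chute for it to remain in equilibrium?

μ_s,min ≈ 0.463

N = m g cos θ = 330 N.
Friction must make up the shortfall along the incline: f = m g sin θ − P = 307.8 − 155 = 152.8 N.
At the threshold f = μ_s N, so μ_s,min = 152.8/330 = 0.463.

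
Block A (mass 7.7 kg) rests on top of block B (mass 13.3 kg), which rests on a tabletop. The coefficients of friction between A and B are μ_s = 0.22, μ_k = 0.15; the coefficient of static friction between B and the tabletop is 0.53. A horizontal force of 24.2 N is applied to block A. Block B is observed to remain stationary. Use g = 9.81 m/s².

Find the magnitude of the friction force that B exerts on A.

f ≈ 11.3 N

Between the blocks, N₁ = m_A g = 75.54 N.
So the A–B interface can sustain at most μ_s N₁ = 16.62 N of static friction.
Since P = 24.2 N > 16.62 N, A slides on B; the A–B friction is kinetic: f₁ = μ_k N₁ = 0.15×75.54 = 11.3 N.
B experiences an equal 11.3 N forward from A (third law). B is in equilibrium, so the floor supplies f₂ = 11.3 N of static friction (limit μ_s(m_A+m_B)g = 109.2 N, not exceeded).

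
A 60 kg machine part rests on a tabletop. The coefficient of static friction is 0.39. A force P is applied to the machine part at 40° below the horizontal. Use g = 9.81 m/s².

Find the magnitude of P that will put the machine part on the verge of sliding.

P ≈ 445 N

N = m g + P sin α (the push presses the machine part into the tabletop).
At impending slip, P cos α = μ_s N = μ_s (m g + P sin α).
Solving: P (cos α − μ_s sin α) = μ_s m g → P = 0.39×589/(cos 40° − 0.39 sin 40°) = 230/0.5154 = 445 N.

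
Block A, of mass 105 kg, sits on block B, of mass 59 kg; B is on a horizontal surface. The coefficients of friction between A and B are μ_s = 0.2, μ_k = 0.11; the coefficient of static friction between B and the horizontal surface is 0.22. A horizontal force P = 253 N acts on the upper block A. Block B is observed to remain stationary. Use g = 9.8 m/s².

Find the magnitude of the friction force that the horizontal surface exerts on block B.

f ≈ 113 N

Between the blocks, N₁ = m_A g = 1029 N.
So the A–B interface can sustain at most μ_s N₁ = 205.8 N of static friction.
Since P = 253 N > 205.8 N, A slides on B; the A–B friction is kinetic: f₁ = μ_k N₁ = 0.11×1029 = 113 N.
By Newton's third law B feels 113 N forward from A. With B stationary, the floor's static friction on B balances it: f₂ = 113 N (well within μ_s(m_A+m_B)g = 353.6 N).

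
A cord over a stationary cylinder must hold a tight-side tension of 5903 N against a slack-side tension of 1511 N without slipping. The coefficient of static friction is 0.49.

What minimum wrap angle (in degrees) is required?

β_min ≈ 159°

T₂/T₁ = e^{μβ} → β = ln(T₂/T₁)/μ.
β = ln(5903/1511)/0.49 = 1.363/0.49 = 2.781 rad.
In degrees: β = 2.781 × 180/π = 159°.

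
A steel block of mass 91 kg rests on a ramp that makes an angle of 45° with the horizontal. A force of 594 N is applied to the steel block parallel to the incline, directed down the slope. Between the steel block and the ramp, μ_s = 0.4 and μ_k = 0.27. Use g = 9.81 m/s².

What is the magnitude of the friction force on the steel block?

Perpendicular to the surface, N = m g cos θ = 91·9.81·cos 45° = 631.2 N.
Parallel to the incline, ΣF = 0 gives f = m g sin θ + P = 631.2 + 594 = 1225 N (up-slope positive).
The static-friction ceiling is μ_s N = 0.4 × 631.2 = 252.5 N.
|1225| exceeds 252.5 N, so the steel block slips down-slope; friction is kinetic, f = μ_k N = 0.27×631.2 = 170 N.

f ≈ 170 N (up the incline)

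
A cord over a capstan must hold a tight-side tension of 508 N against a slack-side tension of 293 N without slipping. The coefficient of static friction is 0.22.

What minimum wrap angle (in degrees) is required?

T₂/T₁ = e^{μβ} → β = ln(T₂/T₁)/μ.
β = ln(508/293)/0.22 = 0.5503/0.22 = 2.501 rad.
In degrees: β = 2.501 × 180/π = 143°.

β_min ≈ 143°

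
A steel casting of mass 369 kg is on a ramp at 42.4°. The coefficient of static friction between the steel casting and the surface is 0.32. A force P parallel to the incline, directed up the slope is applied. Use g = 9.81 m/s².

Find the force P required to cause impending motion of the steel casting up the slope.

At impending motion up the slope, friction acts down-slope at its limit: f = μ_s N.
P is parallel to the surface, so N = m g cos θ = 2670 N.
Along the incline: P = m g sin θ + μ_s N = 2440 + 0.32×2670 = 3300 N.

P ≈ 3300 N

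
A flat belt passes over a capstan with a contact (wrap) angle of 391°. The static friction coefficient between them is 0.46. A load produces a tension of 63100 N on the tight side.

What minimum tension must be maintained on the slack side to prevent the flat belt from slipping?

Capstan equation at impending slip: T_tight/T_slack = e^{μβ}.
β = 391° = 6.824 rad; e^{μβ} = e^{0.46×6.824} = 23.08.
T_slack = T_tight / e^{μβ} = 63100 / 23.08 = 2730 N.

T_min ≈ 2730 N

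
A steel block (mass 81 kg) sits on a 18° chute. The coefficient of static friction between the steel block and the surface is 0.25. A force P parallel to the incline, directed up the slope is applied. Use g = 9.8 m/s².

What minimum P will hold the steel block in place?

P_min ≈ 56.6 N

The steel block tends to slide down (tan θ > μ_s), so at the point of impending slip friction acts up-slope at its limit: f = μ_s N.
P is parallel to the surface, so N = m g cos θ = 755 N.
Along the incline: P + μ_s N = m g sin θ, so P = 245 − 0.25×755 = 56.6 N.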